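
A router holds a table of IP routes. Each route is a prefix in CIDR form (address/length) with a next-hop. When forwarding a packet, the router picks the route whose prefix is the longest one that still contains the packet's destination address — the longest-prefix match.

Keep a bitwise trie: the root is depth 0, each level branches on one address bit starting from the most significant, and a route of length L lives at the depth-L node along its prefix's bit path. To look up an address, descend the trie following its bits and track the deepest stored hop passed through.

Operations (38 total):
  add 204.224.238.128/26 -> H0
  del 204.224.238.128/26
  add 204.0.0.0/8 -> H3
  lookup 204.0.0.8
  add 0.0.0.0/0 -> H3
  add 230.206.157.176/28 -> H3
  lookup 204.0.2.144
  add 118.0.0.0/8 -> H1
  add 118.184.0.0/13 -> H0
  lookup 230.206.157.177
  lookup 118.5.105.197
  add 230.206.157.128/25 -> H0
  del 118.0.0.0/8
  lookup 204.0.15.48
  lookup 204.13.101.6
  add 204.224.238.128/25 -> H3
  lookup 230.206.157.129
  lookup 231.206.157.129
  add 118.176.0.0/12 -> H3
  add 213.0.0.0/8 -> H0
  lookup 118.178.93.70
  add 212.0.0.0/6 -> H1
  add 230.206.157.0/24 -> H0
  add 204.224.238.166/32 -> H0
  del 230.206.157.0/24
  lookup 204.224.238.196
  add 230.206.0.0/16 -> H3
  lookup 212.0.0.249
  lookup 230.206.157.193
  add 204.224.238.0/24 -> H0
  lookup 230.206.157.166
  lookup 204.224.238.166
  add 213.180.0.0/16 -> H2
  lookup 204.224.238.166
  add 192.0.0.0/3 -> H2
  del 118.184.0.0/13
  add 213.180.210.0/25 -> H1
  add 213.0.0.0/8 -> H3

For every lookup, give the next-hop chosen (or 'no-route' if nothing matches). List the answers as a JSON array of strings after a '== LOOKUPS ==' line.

Apply in order:
  + 204.224.238.128/26 (H0) depth=26
  del 204.224.238.128/26 (clear depth 26)
  + 204.0.0.0/8 (H3) depth=8
  lookup 204.0.0.8: bits 11001100 walk d0:-→d1:-→d2:-→d3:-→d4:-→d5:-→d6:-→d7:-→d8:H3 -> H3
  + 0.0.0.0/0 (H3) depth=0
  + 230.206.157.176/28 (H3) depth=28
  lookup 204.0.2.144: bits 11001100 walk d0:H3→d1:-→d2:-→d3:-→d4:-→d5:-→d6:-→d7:-→d8:H3 -> H3
  + 118.0.0.0/8 (H1) depth=8
  + 118.184.0.0/13 (H0) depth=13
  lookup 230.206.157.177: bits 1110011011001110100111011011 walk d0:H3→d1:-→d2:-→d3:-→d4:-→d5:-→d6:-→d7:-→d8:-→d9:-→d10:-→d11:-→d12:-→d13:-→d14:-→d15:-→d16:-→d17:-→d18:-→d19:-→d20:-→d21:-→d22:-→d23:-→d24:-→d25:-→d26:-→d27:-→d28:H3 -> H3
  lookup 118.5.105.197: bits 01110110 walk d0:H3→d1:-→d2:-→d3:-→d4:-→d5:-→d6:-→d7:-→d8:H1 -> H1
  + 230.206.157.128/25 (H0) depth=25
  del 118.0.0.0/8 (clear depth 8)
  lookup 204.0.15.48: bits 11001100 walk d0:H3→d1:-→d2:-→d3:-→d4:-→d5:-→d6:-→d7:-→d8:H3 -> H3
  lookup 204.13.101.6: bits 11001100 walk d0:H3→d1:-→d2:-→d3:-→d4:-→d5:-→d6:-→d7:-→d8:H3 -> H3
  + 204.224.238.128/25 (H3) depth=25
  lookup 230.206.157.129: bits 11100110110011101001110110 walk d0:H3→d1:-→d2:-→d3:-→d4:-→d5:-→d6:-→d7:-→d8:-→d9:-→d10:-→d11:-→d12:-→d13:-→d14:-→d15:-→d16:-→d17:-→d18:-→d19:-→d20:-→d21:-→d22:-→d23:-→d24:-→d25:H0→d26:- -> H0
  lookup 231.206.157.129: bits 1110011 walk d0:H3→d1:-→d2:-→d3:-→d4:-→d5:-→d6:-→d7:- -> H3
  + 118.176.0.0/12 (H3) depth=12
  + 213.0.0.0/8 (H0) depth=8
  lookup 118.178.93.70: bits 011101101011 walk d0:H3→d1:-→d2:-→d3:-→d4:-→d5:-→d6:-→d7:-→d8:-→d9:-→d10:-→d11:-→d12:H3 -> H3
  + 212.0.0.0/6 (H1) depth=6
  + 230.206.157.0/24 (H0) depth=24
  + 204.224.238.166/32 (H0) depth=32
  del 230.206.157.0/24 (clear depth 24)
  lookup 204.224.238.196: bits 1100110011100000111011101 walk d0:H3→d1:-→d2:-→d3:-→d4:-→d5:-→d6:-→d7:-→d8:H3→d9:-→d10:-→d11:-→d12:-→d13:-→d14:-→d15:-→d16:-→d17:-→d18:-→d19:-→d20:-→d21:-→d22:-→d23:-→d24:-→d25:H3 -> H3
  + 230.206.0.0/16 (H3) depth=16
  lookup 212.0.0.249: bits 1101010 walk d0:H3→d1:-→d2:-→d3:-→d4:-→d5:-→d6:H1→d7:- -> H1
  lookup 230.206.157.193: bits 1110011011001110100111011 walk d0:H3→d1:-→d2:-→d3:-→d4:-→d5:-→d6:-→d7:-→d8:-→d9:-→d10:-→d11:-→d12:-→d13:-→d14:-→d15:-→d16:H3→d17:-→d18:-→d19:-→d20:-→d21:-→d22:-→d23:-→d24:-→d25:H0 -> H0
  + 204.224.238.0/24 (H0) depth=24
  lookup 230.206.157.166: bits 111001101100111010011101101 walk d0:H3→d1:-→d2:-→d3:-→d4:-→d5:-→d6:-→d7:-→d8:-→d9:-→d10:-→d11:-→d12:-→d13:-→d14:-→d15:-→d16:H3→d17:-→d18:-→d19:-→d20:-→d21:-→d22:-→d23:-→d24:-→d25:H0→d26:-→d27:- -> H0
  lookup 204.224.238.166: bits 11001100111000001110111010100110 walk d0:H3→d1:-→d2:-→d3:-→d4:-→d5:-→d6:-→d7:-→d8:H3→d9:-→d10:-→d11:-→d12:-→d13:-→d14:-→d15:-→d16:-→d17:-→d18:-→d19:-→d20:-→d21:-→d22:-→d23:-→d24:H0→d25:H3→d26:-→d27:-→d28:-→d29:-→d30:-→d31:-→d32:H0 -> H0
  + 213.180.0.0/16 (H2) depth=16
  lookup 204.224.238.166: bits 11001100111000001110111010100110 walk d0:H3→d1:-→d2:-→d3:-→d4:-→d5:-→d6:-→d7:-→d8:H3→d9:-→d10:-→d11:-→d12:-→d13:-→d14:-→d15:-→d16:-→d17:-→d18:-→d19:-→d20:-→d21:-→d22:-→d23:-→d24:H0→d25:H3→d26:-→d27:-→d28:-→d29:-→d30:-→d31:-→d32:H0 -> H0
  + 192.0.0.0/3 (H2) depth=3
  del 118.184.0.0/13 (clear depth 13)
  + 213.180.210.0/25 (H1) depth=25
  + 213.0.0.0/8 (H3) depth=8

== LOOKUPS ==
["H3","H3","H3","H1","H3","H3","H0","H3","H3","H3","H1","H0","H0","H0","H0"]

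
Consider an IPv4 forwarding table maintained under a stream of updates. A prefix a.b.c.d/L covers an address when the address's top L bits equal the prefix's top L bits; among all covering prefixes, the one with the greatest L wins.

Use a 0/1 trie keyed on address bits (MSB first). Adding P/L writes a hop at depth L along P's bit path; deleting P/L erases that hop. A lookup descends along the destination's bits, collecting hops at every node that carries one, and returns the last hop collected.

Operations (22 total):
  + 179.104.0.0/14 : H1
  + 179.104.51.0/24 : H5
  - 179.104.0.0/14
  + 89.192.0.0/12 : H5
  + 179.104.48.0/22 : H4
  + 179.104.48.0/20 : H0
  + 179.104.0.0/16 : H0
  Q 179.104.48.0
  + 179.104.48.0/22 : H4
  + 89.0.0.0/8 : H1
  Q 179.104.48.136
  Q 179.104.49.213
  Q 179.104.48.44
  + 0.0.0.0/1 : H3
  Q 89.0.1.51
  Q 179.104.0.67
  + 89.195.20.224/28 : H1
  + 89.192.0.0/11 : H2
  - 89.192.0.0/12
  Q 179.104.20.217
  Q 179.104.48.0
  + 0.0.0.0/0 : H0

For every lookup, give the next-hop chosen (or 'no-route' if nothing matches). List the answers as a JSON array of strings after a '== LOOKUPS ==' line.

Trace:
  + 179.104.0.0/14 (H1) depth=14
  + 179.104.51.0/24 (H5) depth=24
  - 179.104.0.0/14 clear@14
  + 89.192.0.0/12 (H5) depth=12
  + 179.104.48.0/22 (H4) depth=22
  + 179.104.48.0/20 (H0) depth=20
  + 179.104.0.0/16 (H0) depth=16
  Q 179.104.48.0: descend 1011001101101000001100 ; hops seen [H0,H0,H4] ; pick H4
  + 179.104.48.0/22 (H4) depth=22
  + 89.0.0.0/8 (H1) depth=8
  Q 179.104.48.136: descend 1011001101101000001100 ; hops seen [H0,H0,H4] ; pick H4
  Q 179.104.49.213: descend 1011001101101000001100 ; hops seen [H0,H0,H4] ; pick H4
  Q 179.104.48.44: descend 1011001101101000001100 ; hops seen [H0,H0,H4] ; pick H4
  + 0.0.0.0/1 (H3) depth=1
  Q 89.0.1.51: descend 01011001 ; hops seen [H3,H1] ; pick H1
  Q 179.104.0.67: descend 101100110110100000 ; hops seen [H0] ; pick H0
  + 89.195.20.224/28 (H1) depth=28
  + 89.192.0.0/11 (H2) depth=11
  - 89.192.0.0/12 clear@12
  Q 179.104.20.217: descend 101100110110100000 ; hops seen [H0] ; pick H0
  Q 179.104.48.0: descend 1011001101101000001100 ; hops seen [H0,H0,H4] ; pick H4
  + 0.0.0.0/0 (H0) depth=0

== LOOKUPS ==
["H4","H4","H4","H4","H1","H0","H0","H4"]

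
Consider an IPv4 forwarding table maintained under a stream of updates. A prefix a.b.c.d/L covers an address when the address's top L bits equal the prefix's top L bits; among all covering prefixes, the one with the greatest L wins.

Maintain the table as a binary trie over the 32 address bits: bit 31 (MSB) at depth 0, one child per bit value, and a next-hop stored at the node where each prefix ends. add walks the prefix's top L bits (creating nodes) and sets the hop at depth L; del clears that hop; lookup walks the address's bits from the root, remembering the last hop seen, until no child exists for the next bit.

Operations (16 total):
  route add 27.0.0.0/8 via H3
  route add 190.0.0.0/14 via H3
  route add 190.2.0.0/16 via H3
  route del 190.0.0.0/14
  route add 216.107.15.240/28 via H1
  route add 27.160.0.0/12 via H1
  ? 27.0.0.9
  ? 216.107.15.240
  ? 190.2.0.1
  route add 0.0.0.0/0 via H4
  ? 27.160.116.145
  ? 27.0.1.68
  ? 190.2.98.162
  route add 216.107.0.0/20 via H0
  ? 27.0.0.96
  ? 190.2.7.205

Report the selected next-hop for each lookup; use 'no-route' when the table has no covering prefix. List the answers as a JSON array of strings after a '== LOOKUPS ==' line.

Trace:
  + 27.0.0.0/8 (H3) depth=8
  + 190.0.0.0/14 (H3) depth=14
  + 190.2.0.0/16 (H3) depth=16
  del 190.0.0.0/14 (clear depth 14)
  + 216.107.15.240/28 (H1) depth=28
  + 27.160.0.0/12 (H1) depth=12
  Q 27.0.0.9: descend 00011011 ; hops seen [H3] ; pick H3
  Q 216.107.15.240: descend 1101100001101011000011111111 ; hops seen [H1] ; pick H1
  Q 190.2.0.1: descend 1011111000000010 ; hops seen [H3] ; pick H3
  + 0.0.0.0/0 (H4) depth=0
  Q 27.160.116.145: descend 000110111010 ; hops seen [H4,H3,H1] ; pick H1
  Q 27.0.1.68: descend 00011011 ; hops seen [H4,H3] ; pick H3
  Q 190.2.98.162: descend 1011111000000010 ; hops seen [H4,H3] ; pick H3
  + 216.107.0.0/20 (H0) depth=20
  Q 27.0.0.96: descend 00011011 ; hops seen [H4,H3] ; pick H3
  Q 190.2.7.205: descend 1011111000000010 ; hops seen [H4,H3] ; pick H3

== LOOKUPS ==
["H3","H1","H3","H1","H3","H3","H3","H3"]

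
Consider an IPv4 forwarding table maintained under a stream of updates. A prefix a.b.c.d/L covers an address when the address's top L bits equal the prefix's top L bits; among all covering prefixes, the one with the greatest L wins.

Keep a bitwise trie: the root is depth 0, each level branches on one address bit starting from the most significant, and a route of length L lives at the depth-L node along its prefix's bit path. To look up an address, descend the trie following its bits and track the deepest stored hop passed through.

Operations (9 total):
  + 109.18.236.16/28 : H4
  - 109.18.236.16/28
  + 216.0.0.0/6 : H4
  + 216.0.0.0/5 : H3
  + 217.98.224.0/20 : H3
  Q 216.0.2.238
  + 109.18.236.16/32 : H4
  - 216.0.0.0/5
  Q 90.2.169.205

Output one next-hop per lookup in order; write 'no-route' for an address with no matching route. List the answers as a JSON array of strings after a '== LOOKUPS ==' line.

Process each operation:
  add 109.18.236.16/28 -> H4 at depth 28
  - 109.18.236.16/28 clear@28
  add 216.0.0.0/6 -> H4 at depth 6
  add 216.0.0.0/5 -> H3 at depth 5
  add 217.98.224.0/20 -> H3 at depth 20
  lookup 216.0.2.238: bits 1101100 walk d0:-→d1:-→d2:-→d3:-→d4:-→d5:H3→d6:H4→d7:- -> H4
  add 109.18.236.16/32 -> H4 at depth 32
  - 216.0.0.0/5 clear@5
  lookup 90.2.169.205: bits 01 walk d0:-→d1:-→d2:- -> no-route

== LOOKUPS ==
["H4","no-route"]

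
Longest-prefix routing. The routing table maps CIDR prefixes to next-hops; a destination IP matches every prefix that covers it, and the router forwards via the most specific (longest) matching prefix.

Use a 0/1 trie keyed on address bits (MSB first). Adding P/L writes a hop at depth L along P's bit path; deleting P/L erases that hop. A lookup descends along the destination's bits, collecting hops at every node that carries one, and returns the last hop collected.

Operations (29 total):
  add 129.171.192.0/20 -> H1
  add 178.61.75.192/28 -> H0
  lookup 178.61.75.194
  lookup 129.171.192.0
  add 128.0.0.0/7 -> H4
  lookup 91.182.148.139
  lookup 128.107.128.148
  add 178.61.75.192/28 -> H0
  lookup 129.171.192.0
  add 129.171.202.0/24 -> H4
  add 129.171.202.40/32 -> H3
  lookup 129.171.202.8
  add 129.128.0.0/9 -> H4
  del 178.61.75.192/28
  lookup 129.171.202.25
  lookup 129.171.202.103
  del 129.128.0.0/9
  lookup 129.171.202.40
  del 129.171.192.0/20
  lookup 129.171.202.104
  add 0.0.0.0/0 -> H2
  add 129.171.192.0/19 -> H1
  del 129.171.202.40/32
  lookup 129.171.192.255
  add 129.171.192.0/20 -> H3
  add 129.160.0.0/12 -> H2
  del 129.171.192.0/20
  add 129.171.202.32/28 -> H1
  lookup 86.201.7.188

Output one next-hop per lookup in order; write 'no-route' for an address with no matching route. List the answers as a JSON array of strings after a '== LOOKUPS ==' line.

Apply in order:
  + 129.171.192.0/20 (H1) depth=20
  + 178.61.75.192/28 (H0) depth=28
  Q 178.61.75.194: descend 1011001000111101010010111100 ; hops seen [H0] ; pick H0
  Q 129.171.192.0: descend 10000001101010111100 ; hops seen [H1] ; pick H1
  + 128.0.0.0/7 (H4) depth=7
  Q 91.182.148.139: descend ε ; hops seen [∅] ; pick no-route
  Q 128.107.128.148: descend 1000000 ; hops seen [H4] ; pick H4
  + 178.61.75.192/28 (H0) depth=28
  Q 129.171.192.0: descend 10000001101010111100 ; hops seen [H4,H1] ; pick H1
  + 129.171.202.0/24 (H4) depth=24
  + 129.171.202.40/32 (H3) depth=32
  Q 129.171.202.8: descend 10000001101010111100101000 ; hops seen [H4,H1,H4] ; pick H4
  + 129.128.0.0/9 (H4) depth=9
  - 178.61.75.192/28 clear@28
  Q 129.171.202.25: descend 10000001101010111100101000 ; hops seen [H4,H4,H1,H4] ; pick H4
  Q 129.171.202.103: descend 1000000110101011110010100 ; hops seen [H4,H4,H1,H4] ; pick H4
  - 129.128.0.0/9 clear@9
  Q 129.171.202.40: descend 10000001101010111100101000101000 ; hops seen [H4,H1,H4,H3] ; pick H3
  - 129.171.192.0/20 clear@20
  Q 129.171.202.104: descend 1000000110101011110010100 ; hops seen [H4,H4] ; pick H4
  + 0.0.0.0/0 (H2) depth=0
  + 129.171.192.0/19 (H1) depth=19
  - 129.171.202.40/32 clear@32
  Q 129.171.192.255: descend 10000001101010111100 ; hops seen [H2,H4,H1] ; pick H1
  + 129.171.192.0/20 (H3) depth=20
  + 129.160.0.0/12 (H2) depth=12
  - 129.171.192.0/20 clear@20
  + 129.171.202.32/28 (H1) depth=28
  Q 86.201.7.188: descend ε ; hops seen [H2] ; pick H2

== LOOKUPS ==
["H0","H1","no-route","H4","H1","H4","H4","H4","H3","H4","H1","H2"]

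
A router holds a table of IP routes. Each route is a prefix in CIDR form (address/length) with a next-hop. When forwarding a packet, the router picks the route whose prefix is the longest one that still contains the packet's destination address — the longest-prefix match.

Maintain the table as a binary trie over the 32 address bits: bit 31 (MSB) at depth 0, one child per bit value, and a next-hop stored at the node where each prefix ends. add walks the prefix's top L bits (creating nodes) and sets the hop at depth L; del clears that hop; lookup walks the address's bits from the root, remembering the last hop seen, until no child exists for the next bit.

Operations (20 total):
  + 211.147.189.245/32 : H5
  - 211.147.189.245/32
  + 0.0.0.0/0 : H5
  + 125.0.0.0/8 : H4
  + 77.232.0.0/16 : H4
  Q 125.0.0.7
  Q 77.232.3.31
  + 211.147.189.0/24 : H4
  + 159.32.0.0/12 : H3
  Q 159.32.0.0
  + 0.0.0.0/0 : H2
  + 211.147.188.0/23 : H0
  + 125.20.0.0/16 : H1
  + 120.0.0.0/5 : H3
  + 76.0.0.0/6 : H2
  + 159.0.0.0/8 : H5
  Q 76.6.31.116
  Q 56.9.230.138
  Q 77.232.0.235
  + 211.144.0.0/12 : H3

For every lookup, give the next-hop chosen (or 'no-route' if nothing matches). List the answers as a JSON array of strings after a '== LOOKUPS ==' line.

Trace:
  add 211.147.189.245/32 -> H5 at depth 32
  - 211.147.189.245/32 clear@32
  add 0.0.0.0/0 -> H5 at depth 0
  add 125.0.0.0/8 -> H4 at depth 8
  add 77.232.0.0/16 -> H4 at depth 16
  Q 125.0.0.7: descend 01111101 ; hops seen [H5,H4] ; pick H4
  Q 77.232.3.31: descend 0100110111101000 ; hops seen [H5,H4] ; pick H4
  add 211.147.189.0/24 -> H4 at depth 24
  add 159.32.0.0/12 -> H3 at depth 12
  Q 159.32.0.0: descend 100111110010 ; hops seen [H5,H3] ; pick H3
  add 0.0.0.0/0 -> H2 at depth 0
  add 211.147.188.0/23 -> H0 at depth 23
  add 125.20.0.0/16 -> H1 at depth 16
  add 120.0.0.0/5 -> H3 at depth 5
  add 76.0.0.0/6 -> H2 at depth 6
  add 159.0.0.0/8 -> H5 at depth 8
  Q 76.6.31.116: descend 0100110 ; hops seen [H2,H2] ; pick H2
  Q 56.9.230.138: descend 0 ; hops seen [H2] ; pick H2
  Q 77.232.0.235: descend 0100110111101000 ; hops seen [H2,H2,H4] ; pick H4
  add 211.144.0.0/12 -> H3 at depth 12

== LOOKUPS ==
["H4","H4","H3","H2","H2","H4"]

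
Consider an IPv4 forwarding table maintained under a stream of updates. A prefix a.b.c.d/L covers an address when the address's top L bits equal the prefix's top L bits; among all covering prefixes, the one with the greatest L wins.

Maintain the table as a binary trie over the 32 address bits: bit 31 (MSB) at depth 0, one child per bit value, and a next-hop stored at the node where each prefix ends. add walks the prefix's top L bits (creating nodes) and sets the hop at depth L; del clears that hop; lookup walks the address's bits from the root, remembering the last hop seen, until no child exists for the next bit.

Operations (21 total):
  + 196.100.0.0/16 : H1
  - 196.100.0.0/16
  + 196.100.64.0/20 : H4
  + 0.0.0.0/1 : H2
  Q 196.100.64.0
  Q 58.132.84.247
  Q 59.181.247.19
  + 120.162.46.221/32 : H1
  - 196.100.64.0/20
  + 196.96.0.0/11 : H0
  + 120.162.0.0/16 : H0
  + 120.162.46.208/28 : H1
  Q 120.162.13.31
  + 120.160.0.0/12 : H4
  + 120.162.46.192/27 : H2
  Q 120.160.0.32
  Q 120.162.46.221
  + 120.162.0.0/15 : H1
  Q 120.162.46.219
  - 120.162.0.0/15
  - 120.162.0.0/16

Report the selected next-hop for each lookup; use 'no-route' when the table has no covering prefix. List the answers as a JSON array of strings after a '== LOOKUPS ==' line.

Trace:
  + 196.100.0.0/16 (H1) depth=16
  del 196.100.0.0/16 (clear depth 16)
  + 196.100.64.0/20 (H4) depth=20
  + 0.0.0.0/1 (H2) depth=1
  ? 196.100.64.0  path d0:-→d1:-→d2:-→d3:-→d4:-→d5:-→d6:-→d7:-→d8:-→d9:-→d10:-→d11:-→d12:-→d13:-→d14:-→d15:-→d16:-→d17:-→d18:-→d19:-→d20:H4  best=H4
  ? 58.132.84.247  path d0:-→d1:H2  best=H2
  ? 59.181.247.19  path d0:-→d1:H2  best=H2
  + 120.162.46.221/32 (H1) depth=32
  del 196.100.64.0/20 (clear depth 20)
  + 196.96.0.0/11 (H0) depth=11
  + 120.162.0.0/16 (H0) depth=16
  + 120.162.46.208/28 (H1) depth=28
  ? 120.162.13.31  path d0:-→d1:H2→d2:-→d3:-→d4:-→d5:-→d6:-→d7:-→d8:-→d9:-→d10:-→d11:-→d12:-→d13:-→d14:-→d15:-→d16:H0→d17:-→d18:-  best=H0
  + 120.160.0.0/12 (H4) depth=12
  + 120.162.46.192/27 (H2) depth=27
  ? 120.160.0.32  path d0:-→d1:H2→d2:-→d3:-→d4:-→d5:-→d6:-→d7:-→d8:-→d9:-→d10:-→d11:-→d12:H4→d13:-→d14:-  best=H4
  ? 120.162.46.221  path d0:-→d1:H2→d2:-→d3:-→d4:-→d5:-→d6:-→d7:-→d8:-→d9:-→d10:-→d11:-→d12:H4→d13:-→d14:-→d15:-→d16:H0→d17:-→d18:-→d19:-→d20:-→d21:-→d22:-→d23:-→d24:-→d25:-→d26:-→d27:H2→d28:H1→d29:-→d30:-→d31:-→d32:H1  best=H1
  + 120.162.0.0/15 (H1) depth=15
  ? 120.162.46.219  path d0:-→d1:H2→d2:-→d3:-→d4:-→d5:-→d6:-→d7:-→d8:-→d9:-→d10:-→d11:-→d12:H4→d13:-→d14:-→d15:H1→d16:H0→d17:-→d18:-→d19:-→d20:-→d21:-→d22:-→d23:-→d24:-→d25:-→d26:-→d27:H2→d28:H1→d29:-  best=H1
  del 120.162.0.0/15 (clear depth 15)
  del 120.162.0.0/16 (clear depth 16)

== LOOKUPS ==
["H4","H2","H2","H0","H4","H1","H1"]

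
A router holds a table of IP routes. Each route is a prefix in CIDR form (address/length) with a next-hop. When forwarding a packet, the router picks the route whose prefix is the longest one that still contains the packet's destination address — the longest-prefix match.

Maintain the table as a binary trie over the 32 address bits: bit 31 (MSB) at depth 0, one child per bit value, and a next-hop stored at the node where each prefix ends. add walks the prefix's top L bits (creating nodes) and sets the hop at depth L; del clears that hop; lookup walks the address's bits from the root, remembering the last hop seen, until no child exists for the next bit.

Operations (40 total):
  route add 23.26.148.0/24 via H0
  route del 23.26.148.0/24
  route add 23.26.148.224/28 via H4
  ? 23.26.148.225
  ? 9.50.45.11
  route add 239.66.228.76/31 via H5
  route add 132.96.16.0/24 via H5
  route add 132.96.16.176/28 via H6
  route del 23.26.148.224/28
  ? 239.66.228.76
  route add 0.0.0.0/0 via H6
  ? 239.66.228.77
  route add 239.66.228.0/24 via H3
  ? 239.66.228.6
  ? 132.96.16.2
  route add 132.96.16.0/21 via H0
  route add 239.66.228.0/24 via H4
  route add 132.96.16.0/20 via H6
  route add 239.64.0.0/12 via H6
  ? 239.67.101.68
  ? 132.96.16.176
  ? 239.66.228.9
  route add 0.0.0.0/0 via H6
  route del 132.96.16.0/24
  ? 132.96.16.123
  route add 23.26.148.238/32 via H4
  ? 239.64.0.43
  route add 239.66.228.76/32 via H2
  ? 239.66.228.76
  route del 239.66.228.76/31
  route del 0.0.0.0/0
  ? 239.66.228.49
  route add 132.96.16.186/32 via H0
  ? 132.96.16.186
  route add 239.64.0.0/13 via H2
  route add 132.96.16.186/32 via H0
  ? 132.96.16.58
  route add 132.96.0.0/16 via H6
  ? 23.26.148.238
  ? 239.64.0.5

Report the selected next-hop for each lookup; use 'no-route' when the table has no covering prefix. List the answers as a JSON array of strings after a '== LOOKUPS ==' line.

Process each operation:
  + 23.26.148.0/24 (H0) depth=24
  - 23.26.148.0/24 clear@24
  + 23.26.148.224/28 (H4) depth=28
  lookup 23.26.148.225: bits 0001011100011010100101001110 walk d0:-→d1:-→d2:-→d3:-→d4:-→d5:-→d6:-→d7:-→d8:-→d9:-→d10:-→d11:-→d12:-→d13:-→d14:-→d15:-→d16:-→d17:-→d18:-→d19:-→d20:-→d21:-→d22:-→d23:-→d24:-→d25:-→d26:-→d27:-→d28:H4 -> H4
  lookup 9.50.45.11: bits 000 walk d0:-→d1:-→d2:-→d3:- -> no-route
  + 239.66.228.76/31 (H5) depth=31
  + 132.96.16.0/24 (H5) depth=24
  + 132.96.16.176/28 (H6) depth=28
  - 23.26.148.224/28 clear@28
  lookup 239.66.228.76: bits 1110111101000010111001000100110 walk d0:-→d1:-→d2:-→d3:-→d4:-→d5:-→d6:-→d7:-→d8:-→d9:-→d10:-→d11:-→d12:-→d13:-→d14:-→d15:-→d16:-→d17:-→d18:-→d19:-→d20:-→d21:-→d22:-→d23:-→d24:-→d25:-→d26:-→d27:-→d28:-→d29:-→d30:-→d31:H5 -> H5
  + 0.0.0.0/0 (H6) depth=0
  lookup 239.66.228.77: bits 1110111101000010111001000100110 walk d0:H6→d1:-→d2:-→d3:-→d4:-→d5:-→d6:-→d7:-→d8:-→d9:-→d10:-→d11:-→d12:-→d13:-→d14:-→d15:-→d16:-→d17:-→d18:-→d19:-→d20:-→d21:-→d22:-→d23:-→d24:-→d25:-→d26:-→d27:-→d28:-→d29:-→d30:-→d31:H5 -> H5
  + 239.66.228.0/24 (H3) depth=24
  lookup 239.66.228.6: bits 1110111101000010111001000 walk d0:H6→d1:-→d2:-→d3:-→d4:-→d5:-→d6:-→d7:-→d8:-→d9:-→d10:-→d11:-→d12:-→d13:-→d14:-→d15:-→d16:-→d17:-→d18:-→d19:-→d20:-→d21:-→d22:-→d23:-→d24:H3→d25:- -> H3
  lookup 132.96.16.2: bits 100001000110000000010000 walk d0:H6→d1:-→d2:-→d3:-→d4:-→d5:-→d6:-→d7:-→d8:-→d9:-→d10:-→d11:-→d12:-→d13:-→d14:-→d15:-→d16:-→d17:-→d18:-→d19:-→d20:-→d21:-→d22:-→d23:-→d24:H5 -> H5
  + 132.96.16.0/21 (H0) depth=21
  + 239.66.228.0/24 (H4) depth=24
  + 132.96.16.0/20 (H6) depth=20
  + 239.64.0.0/12 (H6) depth=12
  lookup 239.67.101.68: bits 111011110100001 walk d0:H6→d1:-→d2:-→d3:-→d4:-→d5:-→d6:-→d7:-→d8:-→d9:-→d10:-→d11:-→d12:H6→d13:-→d14:-→d15:- -> H6
  lookup 132.96.16.176: bits 1000010001100000000100001011 walk d0:H6→d1:-→d2:-→d3:-→d4:-→d5:-→d6:-→d7:-→d8:-→d9:-→d10:-→d11:-→d12:-→d13:-→d14:-→d15:-→d16:-→d17:-→d18:-→d19:-→d20:H6→d21:H0→d22:-→d23:-→d24:H5→d25:-→d26:-→d27:-→d28:H6 -> H6
  lookup 239.66.228.9: bits 1110111101000010111001000 walk d0:H6→d1:-→d2:-→d3:-→d4:-→d5:-→d6:-→d7:-→d8:-→d9:-→d10:-→d11:-→d12:H6→d13:-→d14:-→d15:-→d16:-→d17:-→d18:-→d19:-→d20:-→d21:-→d22:-→d23:-→d24:H4→d25:- -> H4
  + 0.0.0.0/0 (H6) depth=0
  - 132.96.16.0/24 clear@24
  lookup 132.96.16.123: bits 100001000110000000010000 walk d0:H6→d1:-→d2:-→d3:-→d4:-→d5:-→d6:-→d7:-→d8:-→d9:-→d10:-→d11:-→d12:-→d13:-→d14:-→d15:-→d16:-→d17:-→d18:-→d19:-→d20:H6→d21:H0→d22:-→d23:-→d24:- -> H0
  + 23.26.148.238/32 (H4) depth=32
  lookup 239.64.0.43: bits 11101111010000 walk d0:H6→d1:-→d2:-→d3:-→d4:-→d5:-→d6:-→d7:-→d8:-→d9:-→d10:-→d11:-→d12:H6→d13:-→d14:- -> H6
  + 239.66.228.76/32 (H2) depth=32
  lookup 239.66.228.76: bits 11101111010000101110010001001100 walk d0:H6→d1:-→d2:-→d3:-→d4:-→d5:-→d6:-→d7:-→d8:-→d9:-→d10:-→d11:-→d12:H6→d13:-→d14:-→d15:-→d16:-→d17:-→d18:-→d19:-→d20:-→d21:-→d22:-→d23:-→d24:H4→d25:-→d26:-→d27:-→d28:-→d29:-→d30:-→d31:H5→d32:H2 -> H2
  - 239.66.228.76/31 clear@31
  - 0.0.0.0/0 clear@0
  lookup 239.66.228.49: bits 1110111101000010111001000 walk d0:-→d1:-→d2:-→d3:-→d4:-→d5:-→d6:-→d7:-→d8:-→d9:-→d10:-→d11:-→d12:H6→d13:-→d14:-→d15:-→d16:-→d17:-→d18:-→d19:-→d20:-→d21:-→d22:-→d23:-→d24:H4→d25:- -> H4
  + 132.96.16.186/32 (H0) depth=32
  lookup 132.96.16.186: bits 10000100011000000001000010111010 walk d0:-→d1:-→d2:-→d3:-→d4:-→d5:-→d6:-→d7:-→d8:-→d9:-→d10:-→d11:-→d12:-→d13:-→d14:-→d15:-→d16:-→d17:-→d18:-→d19:-→d20:H6→d21:H0→d22:-→d23:-→d24:-→d25:-→d26:-→d27:-→d28:H6→d29:-→d30:-→d31:-→d32:H0 -> H0
  + 239.64.0.0/13 (H2) depth=13
  + 132.96.16.186/32 (H0) depth=32
  lookup 132.96.16.58: bits 100001000110000000010000 walk d0:-→d1:-→d2:-→d3:-→d4:-→d5:-→d6:-→d7:-→d8:-→d9:-→d10:-→d11:-→d12:-→d13:-→d14:-→d15:-→d16:-→d17:-→d18:-→d19:-→d20:H6→d21:H0→d22:-→d23:-→d24:- -> H0
  + 132.96.0.0/16 (H6) depth=16
  lookup 23.26.148.238: bits 00010111000110101001010011101110 walk d0:-→d1:-→d2:-→d3:-→d4:-→d5:-→d6:-→d7:-→d8:-→d9:-→d10:-→d11:-→d12:-→d13:-→d14:-→d15:-→d16:-→d17:-→d18:-→d19:-→d20:-→d21:-→d22:-→d23:-→d24:-→d25:-→d26:-→d27:-→d28:-→d29:-→d30:-→d31:-→d32:H4 -> H4
  lookup 239.64.0.5: bits 11101111010000 walk d0:-→d1:-→d2:-→d3:-→d4:-→d5:-→d6:-→d7:-→d8:-→d9:-→d10:-→d11:-→d12:H6→d13:H2→d14:- -> H2

== LOOKUPS ==
["H4","no-route","H5","H5","H3","H5","H6","H6","H4","H0","H6","H2","H4","H0","H0","H4","H2"]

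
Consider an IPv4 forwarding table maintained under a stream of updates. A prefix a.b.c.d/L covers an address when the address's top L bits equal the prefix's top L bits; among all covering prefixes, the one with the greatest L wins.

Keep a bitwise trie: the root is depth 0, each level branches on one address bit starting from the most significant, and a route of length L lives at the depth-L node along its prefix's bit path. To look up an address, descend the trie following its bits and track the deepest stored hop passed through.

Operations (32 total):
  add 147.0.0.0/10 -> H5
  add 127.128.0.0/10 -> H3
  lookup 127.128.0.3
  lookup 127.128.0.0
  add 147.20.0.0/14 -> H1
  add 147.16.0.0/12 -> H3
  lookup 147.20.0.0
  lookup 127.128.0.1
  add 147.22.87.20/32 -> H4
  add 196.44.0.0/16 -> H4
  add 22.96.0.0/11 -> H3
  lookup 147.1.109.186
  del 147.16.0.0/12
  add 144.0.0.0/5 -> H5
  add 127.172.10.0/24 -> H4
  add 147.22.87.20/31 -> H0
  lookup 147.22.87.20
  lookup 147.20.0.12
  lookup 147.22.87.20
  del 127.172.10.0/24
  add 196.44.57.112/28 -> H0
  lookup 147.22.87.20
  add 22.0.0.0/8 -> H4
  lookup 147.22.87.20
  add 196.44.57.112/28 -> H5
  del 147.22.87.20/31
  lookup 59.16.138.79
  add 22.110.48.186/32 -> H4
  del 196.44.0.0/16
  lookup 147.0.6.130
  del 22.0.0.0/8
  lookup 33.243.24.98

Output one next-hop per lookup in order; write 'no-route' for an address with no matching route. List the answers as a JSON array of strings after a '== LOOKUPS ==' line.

Trace:
  + 147.0.0.0/10 (H5) depth=10
  + 127.128.0.0/10 (H3) depth=10
  lookup 127.128.0.3: bits 0111111110 walk d0:-→d1:-→d2:-→d3:-→d4:-→d5:-→d6:-→d7:-→d8:-→d9:-→d10:H3 -> H3
  lookup 127.128.0.0: bits 0111111110 walk d0:-→d1:-→d2:-→d3:-→d4:-→d5:-→d6:-→d7:-→d8:-→d9:-→d10:H3 -> H3
  + 147.20.0.0/14 (H1) depth=14
  + 147.16.0.0/12 (H3) depth=12
  lookup 147.20.0.0: bits 10010011000101 walk d0:-→d1:-→d2:-→d3:-→d4:-→d5:-→d6:-→d7:-→d8:-→d9:-→d10:H5→d11:-→d12:H3→d13:-→d14:H1 -> H1
  lookup 127.128.0.1: bits 0111111110 walk d0:-→d1:-→d2:-→d3:-→d4:-→d5:-→d6:-→d7:-→d8:-→d9:-→d10:H3 -> H3
  + 147.22.87.20/32 (H4) depth=32
  + 196.44.0.0/16 (H4) depth=16
  + 22.96.0.0/11 (H3) depth=11
  lookup 147.1.109.186: bits 10010011000 walk d0:-→d1:-→d2:-→d3:-→d4:-→d5:-→d6:-→d7:-→d8:-→d9:-→d10:H5→d11:- -> H5
  del 147.16.0.0/12 (clear depth 12)
  + 144.0.0.0/5 (H5) depth=5
  + 127.172.10.0/24 (H4) depth=24
  + 147.22.87.20/31 (H0) depth=31
  lookup 147.22.87.20: bits 10010011000101100101011100010100 walk d0:-→d1:-→d2:-→d3:-→d4:-→d5:H5→d6:-→d7:-→d8:-→d9:-→d10:H5→d11:-→d12:-→d13:-→d14:H1→d15:-→d16:-→d17:-→d18:-→d19:-→d20:-→d21:-→d22:-→d23:-→d24:-→d25:-→d26:-→d27:-→d28:-→d29:-→d30:-→d31:H0→d32:H4 -> H4
  lookup 147.20.0.12: bits 10010011000101 walk d0:-→d1:-→d2:-→d3:-→d4:-→d5:H5→d6:-→d7:-→d8:-→d9:-→d10:H5→d11:-→d12:-→d13:-→d14:H1 -> H1
  lookup 147.22.87.20: bits 10010011000101100101011100010100 walk d0:-→d1:-→d2:-→d3:-→d4:-→d5:H5→d6:-→d7:-→d8:-→d9:-→d10:H5→d11:-→d12:-→d13:-→d14:H1→d15:-→d16:-→d17:-→d18:-→d19:-→d20:-→d21:-→d22:-→d23:-→d24:-→d25:-→d26:-→d27:-→d28:-→d29:-→d30:-→d31:H0→d32:H4 -> H4
  del 127.172.10.0/24 (clear depth 24)
  + 196.44.57.112/28 (H0) depth=28
  lookup 147.22.87.20: bits 10010011000101100101011100010100 walk d0:-→d1:-→d2:-→d3:-→d4:-→d5:H5→d6:-→d7:-→d8:-→d9:-→d10:H5→d11:-→d12:-→d13:-→d14:H1→d15:-→d16:-→d17:-→d18:-→d19:-→d20:-→d21:-→d22:-→d23:-→d24:-→d25:-→d26:-→d27:-→d28:-→d29:-→d30:-→d31:H0→d32:H4 -> H4
  + 22.0.0.0/8 (H4) depth=8
  lookup 147.22.87.20: bits 10010011000101100101011100010100 walk d0:-→d1:-→d2:-→d3:-→d4:-→d5:H5→d6:-→d7:-→d8:-→d9:-→d10:H5→d11:-→d12:-→d13:-→d14:H1→d15:-→d16:-→d17:-→d18:-→d19:-→d20:-→d21:-→d22:-→d23:-→d24:-→d25:-→d26:-→d27:-→d28:-→d29:-→d30:-→d31:H0→d32:H4 -> H4
  + 196.44.57.112/28 (H5) depth=28
  del 147.22.87.20/31 (clear depth 31)
  lookup 59.16.138.79: bits 00 walk d0:-→d1:-→d2:- -> no-route
  + 22.110.48.186/32 (H4) depth=32
  del 196.44.0.0/16 (clear depth 16)
  lookup 147.0.6.130: bits 10010011000 walk d0:-→d1:-→d2:-→d3:-→d4:-→d5:H5→d6:-→d7:-→d8:-→d9:-→d10:H5→d11:- -> H5
  del 22.0.0.0/8 (clear depth 8)
  lookup 33.243.24.98: bits 00 walk d0:-→d1:-→d2:- -> no-route

== LOOKUPS ==
["H3","H3","H1","H3","H5","H4","H1","H4","H4","H4","no-route","H5","no-route"]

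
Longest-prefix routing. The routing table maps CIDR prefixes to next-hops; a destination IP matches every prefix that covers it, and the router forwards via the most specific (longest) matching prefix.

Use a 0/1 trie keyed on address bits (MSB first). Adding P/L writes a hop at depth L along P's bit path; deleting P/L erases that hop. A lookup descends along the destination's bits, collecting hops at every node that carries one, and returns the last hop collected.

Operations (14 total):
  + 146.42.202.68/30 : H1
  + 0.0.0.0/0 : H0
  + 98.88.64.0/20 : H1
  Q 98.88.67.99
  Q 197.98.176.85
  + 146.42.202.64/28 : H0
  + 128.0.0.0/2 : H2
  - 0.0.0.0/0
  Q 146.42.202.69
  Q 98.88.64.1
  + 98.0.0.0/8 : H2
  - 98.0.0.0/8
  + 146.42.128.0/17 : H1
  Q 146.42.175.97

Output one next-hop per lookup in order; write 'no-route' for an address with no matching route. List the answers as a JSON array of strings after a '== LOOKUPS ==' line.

Apply in order:
  + 146.42.202.68/30 (H1) depth=30
  + 0.0.0.0/0 (H0) depth=0
  + 98.88.64.0/20 (H1) depth=20
  ? 98.88.67.99  path d0:H0→d1:-→d2:-→d3:-→d4:-→d5:-→d6:-→d7:-→d8:-→d9:-→d10:-→d11:-→d12:-→d13:-→d14:-→d15:-→d16:-→d17:-→d18:-→d19:-→d20:H1  best=H1
  ? 197.98.176.85  path d0:H0→d1:-  best=H0
  + 146.42.202.64/28 (H0) depth=28
  + 128.0.0.0/2 (H2) depth=2
  del 0.0.0.0/0 (clear depth 0)
  ? 146.42.202.69  path d0:-→d1:-→d2:H2→d3:-→d4:-→d5:-→d6:-→d7:-→d8:-→d9:-→d10:-→d11:-→d12:-→d13:-→d14:-→d15:-→d16:-→d17:-→d18:-→d19:-→d20:-→d21:-→d22:-→d23:-→d24:-→d25:-→d26:-→d27:-→d28:H0→d29:-→d30:H1  best=H1
  ? 98.88.64.1  path d0:-→d1:-→d2:-→d3:-→d4:-→d5:-→d6:-→d7:-→d8:-→d9:-→d10:-→d11:-→d12:-→d13:-→d14:-→d15:-→d16:-→d17:-→d18:-→d19:-→d20:H1  best=H1
  + 98.0.0.0/8 (H2) depth=8
  del 98.0.0.0/8 (clear depth 8)
  + 146.42.128.0/17 (H1) depth=17
  ? 146.42.175.97  path d0:-→d1:-→d2:H2→d3:-→d4:-→d5:-→d6:-→d7:-→d8:-→d9:-→d10:-→d11:-→d12:-→d13:-→d14:-→d15:-→d16:-→d17:H1  best=H1

== LOOKUPS ==
["H1","H0","H1","H1","H1"]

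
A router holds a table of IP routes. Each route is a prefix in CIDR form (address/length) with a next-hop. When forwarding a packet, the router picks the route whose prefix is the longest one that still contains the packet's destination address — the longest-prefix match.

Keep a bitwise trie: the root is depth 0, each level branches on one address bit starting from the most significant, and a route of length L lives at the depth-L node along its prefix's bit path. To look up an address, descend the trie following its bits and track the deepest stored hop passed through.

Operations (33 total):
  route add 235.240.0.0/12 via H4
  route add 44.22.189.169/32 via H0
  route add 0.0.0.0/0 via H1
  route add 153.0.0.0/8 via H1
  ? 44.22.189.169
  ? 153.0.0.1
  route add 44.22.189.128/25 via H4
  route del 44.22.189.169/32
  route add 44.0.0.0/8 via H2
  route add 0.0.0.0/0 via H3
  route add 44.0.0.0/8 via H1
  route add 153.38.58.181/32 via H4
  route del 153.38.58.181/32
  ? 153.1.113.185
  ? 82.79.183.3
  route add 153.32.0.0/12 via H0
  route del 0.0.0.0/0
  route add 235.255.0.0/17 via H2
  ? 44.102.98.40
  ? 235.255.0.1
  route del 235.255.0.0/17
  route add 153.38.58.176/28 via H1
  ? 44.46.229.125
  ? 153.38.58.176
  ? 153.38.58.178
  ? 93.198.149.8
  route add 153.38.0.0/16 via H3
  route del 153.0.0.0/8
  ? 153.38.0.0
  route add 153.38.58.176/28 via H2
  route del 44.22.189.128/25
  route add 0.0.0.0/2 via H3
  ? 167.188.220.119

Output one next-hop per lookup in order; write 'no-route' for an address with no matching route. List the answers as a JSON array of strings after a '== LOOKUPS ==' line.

Process each operation:
  + 235.240.0.0/12 (H4) depth=12
  + 44.22.189.169/32 (H0) depth=32
  + 0.0.0.0/0 (H1) depth=0
  + 153.0.0.0/8 (H1) depth=8
  lookup 44.22.189.169: bits 00101100000101101011110110101001 walk d0:H1→d1:-→d2:-→d3:-→d4:-→d5:-→d6:-→d7:-→d8:-→d9:-→d10:-→d11:-→d12:-→d13:-→d14:-→d15:-→d16:-→d17:-→d18:-→d19:-→d20:-→d21:-→d22:-→d23:-→d24:-→d25:-→d26:-→d27:-→d28:-→d29:-→d30:-→d31:-→d32:H0 -> H0
  lookup 153.0.0.1: bits 10011001 walk d0:H1→d1:-→d2:-→d3:-→d4:-→d5:-→d6:-→d7:-→d8:H1 -> H1
  + 44.22.189.128/25 (H4) depth=25
  del 44.22.189.169/32 (clear depth 32)
  + 44.0.0.0/8 (H2) depth=8
  + 0.0.0.0/0 (H3) depth=0
  + 44.0.0.0/8 (H1) depth=8
  + 153.38.58.181/32 (H4) depth=32
  del 153.38.58.181/32 (clear depth 32)
  lookup 153.1.113.185: bits 1001100100 walk d0:H3→d1:-→d2:-→d3:-→d4:-→d5:-→d6:-→d7:-→d8:H1→d9:-→d10:- -> H1
  lookup 82.79.183.3: bits 0 walk d0:H3→d1:- -> H3
  + 153.32.0.0/12 (H0) depth=12
  del 0.0.0.0/0 (clear depth 0)
  + 235.255.0.0/17 (H2) depth=17
  lookup 44.102.98.40: bits 001011000 walk d0:-→d1:-→d2:-→d3:-→d4:-→d5:-→d6:-→d7:-→d8:H1→d9:- -> H1
  lookup 235.255.0.1: bits 11101011111111110 walk d0:-→d1:-→d2:-→d3:-→d4:-→d5:-→d6:-→d7:-→d8:-→d9:-→d10:-→d11:-→d12:H4→d13:-→d14:-→d15:-→d16:-→d17:H2 -> H2
  del 235.255.0.0/17 (clear depth 17)
  + 153.38.58.176/28 (H1) depth=28
  lookup 44.46.229.125: bits 0010110000 walk d0:-→d1:-→d2:-→d3:-→d4:-→d5:-→d6:-→d7:-→d8:H1→d9:-→d10:- -> H1
  lookup 153.38.58.176: bits 10011001001001100011101010110 walk d0:-→d1:-→d2:-→d3:-→d4:-→d5:-→d6:-→d7:-→d8:H1→d9:-→d10:-→d11:-→d12:H0→d13:-→d14:-→d15:-→d16:-→d17:-→d18:-→d19:-→d20:-→d21:-→d22:-→d23:-→d24:-→d25:-→d26:-→d27:-→d28:H1→d29:- -> H1
  lookup 153.38.58.178: bits 10011001001001100011101010110 walk d0:-→d1:-→d2:-→d3:-→d4:-→d5:-→d6:-→d7:-→d8:H1→d9:-→d10:-→d11:-→d12:H0→d13:-→d14:-→d15:-→d16:-→d17:-→d18:-→d19:-→d20:-→d21:-→d22:-→d23:-→d24:-→d25:-→d26:-→d27:-→d28:H1→d29:- -> H1
  lookup 93.198.149.8: bits 0 walk d0:-→d1:- -> no-route
  + 153.38.0.0/16 (H3) depth=16
  del 153.0.0.0/8 (clear depth 8)
  lookup 153.38.0.0: bits 100110010010011000 walk d0:-→d1:-→d2:-→d3:-→d4:-→d5:-→d6:-→d7:-→d8:-→d9:-→d10:-→d11:-→d12:H0→d13:-→d14:-→d15:-→d16:H3→d17:-→d18:- -> H3
  + 153.38.58.176/28 (H2) depth=28
  del 44.22.189.128/25 (clear depth 25)
  + 0.0.0.0/2 (H3) depth=2
  lookup 167.188.220.119: bits 10 walk d0:-→d1:-→d2:- -> no-route

== LOOKUPS ==
["H0","H1","H1","H3","H1","H2","H1","H1","H1","no-route","H3","no-route"]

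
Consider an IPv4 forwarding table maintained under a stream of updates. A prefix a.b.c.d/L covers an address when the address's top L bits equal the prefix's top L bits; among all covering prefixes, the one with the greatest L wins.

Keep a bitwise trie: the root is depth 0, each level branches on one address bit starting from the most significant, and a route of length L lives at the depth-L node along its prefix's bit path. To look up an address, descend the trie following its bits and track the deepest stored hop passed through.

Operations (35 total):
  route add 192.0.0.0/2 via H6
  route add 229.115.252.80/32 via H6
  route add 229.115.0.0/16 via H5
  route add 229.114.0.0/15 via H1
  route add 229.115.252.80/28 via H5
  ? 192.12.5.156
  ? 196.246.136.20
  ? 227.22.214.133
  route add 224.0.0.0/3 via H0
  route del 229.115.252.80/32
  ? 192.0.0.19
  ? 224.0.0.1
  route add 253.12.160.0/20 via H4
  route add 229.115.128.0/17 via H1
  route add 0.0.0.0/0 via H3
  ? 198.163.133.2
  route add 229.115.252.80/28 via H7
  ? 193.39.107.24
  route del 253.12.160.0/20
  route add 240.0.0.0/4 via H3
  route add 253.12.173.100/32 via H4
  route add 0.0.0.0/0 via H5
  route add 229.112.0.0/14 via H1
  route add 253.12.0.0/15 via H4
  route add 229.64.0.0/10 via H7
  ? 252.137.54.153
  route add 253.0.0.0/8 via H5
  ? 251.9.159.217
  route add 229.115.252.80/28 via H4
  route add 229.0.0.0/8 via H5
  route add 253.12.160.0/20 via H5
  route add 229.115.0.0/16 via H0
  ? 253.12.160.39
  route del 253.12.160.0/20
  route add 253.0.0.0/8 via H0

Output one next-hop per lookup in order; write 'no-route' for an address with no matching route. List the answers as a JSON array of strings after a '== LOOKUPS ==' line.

Trace:
  add 192.0.0.0/2 -> H6 at depth 2
  add 229.115.252.80/32 -> H6 at depth 32
  add 229.115.0.0/16 -> H5 at depth 16
  add 229.114.0.0/15 -> H1 at depth 15
  add 229.115.252.80/28 -> H5 at depth 28
  lookup 192.12.5.156: bits 11 walk d0:-→d1:-→d2:H6 -> H6
  lookup 196.246.136.20: bits 11 walk d0:-→d1:-→d2:H6 -> H6
  lookup 227.22.214.133: bits 11100 walk d0:-→d1:-→d2:H6→d3:-→d4:-→d5:- -> H6
  add 224.0.0.0/3 -> H0 at depth 3
  del 229.115.252.80/32 (clear depth 32)
  lookup 192.0.0.19: bits 11 walk d0:-→d1:-→d2:H6 -> H6
  lookup 224.0.0.1: bits 11100 walk d0:-→d1:-→d2:H6→d3:H0→d4:-→d5:- -> H0
  add 253.12.160.0/20 -> H4 at depth 20
  add 229.115.128.0/17 -> H1 at depth 17
  add 0.0.0.0/0 -> H3 at depth 0
  lookup 198.163.133.2: bits 11 walk d0:H3→d1:-→d2:H6 -> H6
  add 229.115.252.80/28 -> H7 at depth 28
  lookup 193.39.107.24: bits 11 walk d0:H3→d1:-→d2:H6 -> H6
  del 253.12.160.0/20 (clear depth 20)
  add 240.0.0.0/4 -> H3 at depth 4
  add 253.12.173.100/32 -> H4 at depth 32
  add 0.0.0.0/0 -> H5 at depth 0
  add 229.112.0.0/14 -> H1 at depth 14
  add 253.12.0.0/15 -> H4 at depth 15
  add 229.64.0.0/10 -> H7 at depth 10
  lookup 252.137.54.153: bits 1111110 walk d0:H5→d1:-→d2:H6→d3:H0→d4:H3→d5:-→d6:-→d7:- -> H3
  add 253.0.0.0/8 -> H5 at depth 8
  lookup 251.9.159.217: bits 11111 walk d0:H5→d1:-→d2:H6→d3:H0→d4:H3→d5:- -> H3
  add 229.115.252.80/28 -> H4 at depth 28
  add 229.0.0.0/8 -> H5 at depth 8
  add 253.12.160.0/20 -> H5 at depth 20
  add 229.115.0.0/16 -> H0 at depth 16
  lookup 253.12.160.39: bits 11111101000011001010 walk d0:H5→d1:-→d2:H6→d3:H0→d4:H3→d5:-→d6:-→d7:-→d8:H5→d9:-→d10:-→d11:-→d12:-→d13:-→d14:-→d15:H4→d16:-→d17:-→d18:-→d19:-→d20:H5 -> H5
  del 253.12.160.0/20 (clear depth 20)
  add 253.0.0.0/8 -> H0 at depth 8

== LOOKUPS ==
["H6","H6","H6","H6","H0","H6","H6","H3","H3","H5"]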